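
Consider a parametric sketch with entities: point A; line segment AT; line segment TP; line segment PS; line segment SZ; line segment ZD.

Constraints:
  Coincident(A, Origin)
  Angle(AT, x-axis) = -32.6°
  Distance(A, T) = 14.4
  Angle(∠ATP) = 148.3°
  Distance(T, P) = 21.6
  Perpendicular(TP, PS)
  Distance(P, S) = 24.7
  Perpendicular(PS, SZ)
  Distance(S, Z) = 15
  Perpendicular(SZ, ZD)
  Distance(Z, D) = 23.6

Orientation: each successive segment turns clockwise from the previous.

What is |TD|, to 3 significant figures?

6.69

A is at the origin; AT runs at -32.6° with length 14.4, so T = (12.1, -7.76). ∠ATP = 148.3° gives TP at -64.3° from the x-axis; with |TP| = 21.6, P = (21.5, -27.2). The perpendicularity gives PS at right angles to TP, so PS runs at -154°; with |PS| = 24.7, S = (-0.758, -37.9). The perpendicularity gives SZ at right angles to PS, so SZ runs at 116°; with |SZ| = 15.0, Z = (-7.26, -24.4). The perpendicularity gives ZD at right angles to SZ, so ZD runs at 25.7°; with |ZD| = 23.6, D = (14.0, -14.2). Then |TD| = |D − T| = 6.69.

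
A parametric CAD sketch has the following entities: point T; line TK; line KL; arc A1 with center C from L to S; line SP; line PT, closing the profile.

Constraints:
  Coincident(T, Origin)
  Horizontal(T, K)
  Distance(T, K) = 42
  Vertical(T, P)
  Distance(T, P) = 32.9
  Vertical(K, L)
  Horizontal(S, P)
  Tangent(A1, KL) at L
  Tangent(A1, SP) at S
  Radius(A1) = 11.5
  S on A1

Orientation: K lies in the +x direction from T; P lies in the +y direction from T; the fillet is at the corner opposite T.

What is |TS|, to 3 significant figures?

44.9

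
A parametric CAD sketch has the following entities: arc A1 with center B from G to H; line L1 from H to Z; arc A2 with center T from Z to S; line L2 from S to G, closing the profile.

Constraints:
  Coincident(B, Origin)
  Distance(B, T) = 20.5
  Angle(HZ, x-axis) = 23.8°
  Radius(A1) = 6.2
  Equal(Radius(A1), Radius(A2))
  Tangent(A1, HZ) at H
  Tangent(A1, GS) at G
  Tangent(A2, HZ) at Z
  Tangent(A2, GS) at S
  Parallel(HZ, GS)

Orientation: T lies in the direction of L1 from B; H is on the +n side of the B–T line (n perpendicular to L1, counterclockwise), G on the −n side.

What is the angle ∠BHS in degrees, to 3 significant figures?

58.8°

Tangency of A1 to both parallel lines with radius 6.2 puts H and G at B ± 6.2·n: H = (-2.50, 5.67), G = (2.50, -5.67). Equal radii place Z and S the same way about T: Z = T + 6.2·n = (16.3, 13.9), S = T − 6.2·n = (21.3, 2.60). Then cos ∠BHS = HB·HS / (|HB||HS|), giving 58.8°.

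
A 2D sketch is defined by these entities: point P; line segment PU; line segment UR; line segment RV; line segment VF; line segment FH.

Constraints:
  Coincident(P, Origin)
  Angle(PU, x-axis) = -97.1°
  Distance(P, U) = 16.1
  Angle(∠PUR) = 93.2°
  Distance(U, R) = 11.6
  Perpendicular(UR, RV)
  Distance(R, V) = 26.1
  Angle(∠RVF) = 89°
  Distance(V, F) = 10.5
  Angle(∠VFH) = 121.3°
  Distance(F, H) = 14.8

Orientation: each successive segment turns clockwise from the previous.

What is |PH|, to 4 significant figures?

6.205

P is at the origin; PU runs at -97.1° with length 16.1, so U = (-1.990, -15.98). ∠PUR = 93.2° gives UR at 176.1° from the x-axis; with |UR| = 11.6, R = (-13.56, -15.19). The perpendicularity gives RV at right angles to UR, so RV runs at 86.10°; with |RV| = 26.1, V = (-11.79, 10.85). ∠RVF = 89.0° gives VF at -4.900° from the x-axis; with |VF| = 10.5, F = (-1.326, 9.955). ∠VFH = 121.3° gives FH at -63.60° from the x-axis; with |FH| = 14.8, H = (5.254, -3.301). Then |PH| = |H − P| = 6.205.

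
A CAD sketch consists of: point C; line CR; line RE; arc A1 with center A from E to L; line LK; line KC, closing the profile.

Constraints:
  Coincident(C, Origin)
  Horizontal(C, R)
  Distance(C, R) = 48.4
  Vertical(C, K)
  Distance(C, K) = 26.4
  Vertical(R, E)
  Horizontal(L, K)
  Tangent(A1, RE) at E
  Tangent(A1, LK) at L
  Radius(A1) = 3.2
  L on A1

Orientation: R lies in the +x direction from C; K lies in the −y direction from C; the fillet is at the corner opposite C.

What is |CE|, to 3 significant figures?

53.7

C is at the origin; C and R share the same y with |CR| = 48.4 and R on the +x side, so R = (48.4, 0.00). C and K share the same x with |CK| = 26.4 and K on the −y side, so K = (0.00, -26.4). The virtual corner opposite C is at (48.4, -26.4). Tangency of A1 to RE means the radius AE is perpendicular to RE and since A1 is tangent to LK there, AL ⟂ LK, with radius 3.2, so the center A sits 3.2 in from both sides at A = (45.2, -23.2). That places the tangent points at E = (48.4, -23.2) on RE and L = (45.2, -26.4) on LK. Then |CE| = |E − C| = 53.7.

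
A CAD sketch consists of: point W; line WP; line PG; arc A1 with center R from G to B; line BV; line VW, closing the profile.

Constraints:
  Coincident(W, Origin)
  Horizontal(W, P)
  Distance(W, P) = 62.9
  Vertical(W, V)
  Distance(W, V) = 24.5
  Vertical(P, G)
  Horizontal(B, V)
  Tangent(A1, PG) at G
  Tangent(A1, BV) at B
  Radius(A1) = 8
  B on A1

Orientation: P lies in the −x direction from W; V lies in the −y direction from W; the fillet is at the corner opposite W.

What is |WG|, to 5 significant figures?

65.028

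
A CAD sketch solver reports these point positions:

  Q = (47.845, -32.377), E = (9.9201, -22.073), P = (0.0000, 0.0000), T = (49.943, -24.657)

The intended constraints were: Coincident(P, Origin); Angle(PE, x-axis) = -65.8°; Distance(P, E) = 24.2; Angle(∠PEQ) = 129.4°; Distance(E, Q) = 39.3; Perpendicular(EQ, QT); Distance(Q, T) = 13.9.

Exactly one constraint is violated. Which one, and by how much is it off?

Distance(Q, T) = 13.9 — off by 5.90.

P = (0.00, 0.00) ✓; PE at -65.80° ✓; |PE| = 24.20 ✓; ∠PEQ = 129.4° ✓; |EQ| = 39.30 ✓; ∠(EQ, QT) = 90.00° ✓; |QT| = 8.000 ✗.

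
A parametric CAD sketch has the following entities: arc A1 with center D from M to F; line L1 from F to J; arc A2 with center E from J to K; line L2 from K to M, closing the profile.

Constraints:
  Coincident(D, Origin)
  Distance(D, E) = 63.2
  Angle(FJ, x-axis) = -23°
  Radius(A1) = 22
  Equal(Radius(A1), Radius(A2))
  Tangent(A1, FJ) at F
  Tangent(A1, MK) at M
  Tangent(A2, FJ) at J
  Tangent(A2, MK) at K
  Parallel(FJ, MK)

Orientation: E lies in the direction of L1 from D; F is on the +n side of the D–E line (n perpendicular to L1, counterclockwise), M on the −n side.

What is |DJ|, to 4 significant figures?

66.92

Tangency of A1 to both parallel lines with radius 22.0 puts F and M at D ± 22.0·n: F = (8.596, 20.25), M = (-8.596, -20.25). Equal radii place J and K the same way about E: J = E + 22.0·n = (66.77, -4.443), K = E − 22.0·n = (49.58, -44.95). Then |DJ| = |J − D| = 66.92.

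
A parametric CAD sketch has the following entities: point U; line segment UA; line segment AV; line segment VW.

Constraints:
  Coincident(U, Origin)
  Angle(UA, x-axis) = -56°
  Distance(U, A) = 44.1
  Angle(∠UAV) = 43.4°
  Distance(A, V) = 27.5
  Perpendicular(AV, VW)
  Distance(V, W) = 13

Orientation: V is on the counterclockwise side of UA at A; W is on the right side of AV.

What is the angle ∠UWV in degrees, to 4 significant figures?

5.988°

U is at the origin; UA runs at -56.0° with length 44.1, so A = 44.1·(cos -56.0°, sin -56.0°) = (24.66, -36.56). ∠UAV = 43.4°, so AV runs at -56.0° + (180° − 43.4°) = 80.60° from the x-axis; with |AV| = 27.5, V = A + 27.5·(cos 80.60°, sin 80.60°) = (29.15, -9.430). AV ⟂ VW; with |VW| = 13.0 on the right of AV, W = V + 13.0·(0.9866, -0.1633) = (41.98, -11.55). Then cos ∠UWV = WU·WV / (|WU||WV|), giving 5.988°.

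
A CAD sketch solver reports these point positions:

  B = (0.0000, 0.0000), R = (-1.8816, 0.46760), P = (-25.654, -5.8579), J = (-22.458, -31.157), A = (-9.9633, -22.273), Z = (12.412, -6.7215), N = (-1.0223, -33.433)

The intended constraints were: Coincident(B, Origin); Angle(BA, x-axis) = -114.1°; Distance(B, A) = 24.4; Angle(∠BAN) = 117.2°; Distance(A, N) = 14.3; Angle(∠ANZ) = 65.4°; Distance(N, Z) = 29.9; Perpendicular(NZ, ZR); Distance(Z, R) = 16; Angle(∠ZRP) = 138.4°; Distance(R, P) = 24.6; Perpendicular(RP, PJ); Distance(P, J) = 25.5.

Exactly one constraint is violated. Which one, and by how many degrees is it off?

Perpendicular(RP, PJ) — off by 7.70°.

B = (0.00, 0.00) ✓; BA at -114.1° ✓; |BA| = 24.40 ✓; ∠BAN = 117.2° ✓; |AN| = 14.30 ✓; ∠ANZ = 65.40° ✓; |NZ| = 29.90 ✓; ∠(NZ, ZR) = 90.00° ✓; |ZR| = 16.00 ✓; ∠ZRP = 138.4° ✓; |RP| = 24.60 ✓; ∠(RP, PJ) = 82.30° ✗; |PJ| = 25.50 ✓.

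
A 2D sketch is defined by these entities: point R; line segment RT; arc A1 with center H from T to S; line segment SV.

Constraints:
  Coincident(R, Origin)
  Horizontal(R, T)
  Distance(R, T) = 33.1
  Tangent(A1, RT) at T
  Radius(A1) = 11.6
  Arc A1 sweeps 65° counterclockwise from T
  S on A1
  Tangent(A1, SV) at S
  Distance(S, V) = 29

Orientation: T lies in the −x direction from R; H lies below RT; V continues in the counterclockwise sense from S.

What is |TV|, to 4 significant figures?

40.08

On A1, T sits at bearing 90° from H; a 65° counterclockwise sweep puts S at bearing 155°, so S = H + 11.6·(cos 155°, sin 155°) = (-43.61, -6.698). Tangency of A1 to SV means the radius HS is perpendicular to SV, so SV runs along (−sin 155°, cos 155°); with |SV| = 29.0, V = (-55.87, -32.98). Then |TV| = |V − T| = 40.08.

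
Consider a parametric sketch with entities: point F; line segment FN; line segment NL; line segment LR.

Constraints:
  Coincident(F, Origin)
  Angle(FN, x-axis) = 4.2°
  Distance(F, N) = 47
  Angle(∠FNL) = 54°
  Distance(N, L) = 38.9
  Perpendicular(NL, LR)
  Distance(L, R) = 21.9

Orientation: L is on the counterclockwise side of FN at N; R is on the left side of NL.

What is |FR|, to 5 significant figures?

19.674

F is at the origin; FN runs at 4.2° with length 47.0, so N = 47.0·(cos 4.2°, sin 4.2°) = (46.874, 3.4422). ∠FNL = 54.0°, so NL runs at 4.2° + (180° − 54.0°) = 130.20° from the x-axis; with |NL| = 38.9, L = N + 38.9·(cos 130.20°, sin 130.20°) = (21.765, 33.154). NL ⟂ LR; with |LR| = 21.9 on the left of NL, R = L + 21.9·(-0.76380, -0.64546) = (5.0383, 19.018). Then |FR| = |R − F| = 19.674.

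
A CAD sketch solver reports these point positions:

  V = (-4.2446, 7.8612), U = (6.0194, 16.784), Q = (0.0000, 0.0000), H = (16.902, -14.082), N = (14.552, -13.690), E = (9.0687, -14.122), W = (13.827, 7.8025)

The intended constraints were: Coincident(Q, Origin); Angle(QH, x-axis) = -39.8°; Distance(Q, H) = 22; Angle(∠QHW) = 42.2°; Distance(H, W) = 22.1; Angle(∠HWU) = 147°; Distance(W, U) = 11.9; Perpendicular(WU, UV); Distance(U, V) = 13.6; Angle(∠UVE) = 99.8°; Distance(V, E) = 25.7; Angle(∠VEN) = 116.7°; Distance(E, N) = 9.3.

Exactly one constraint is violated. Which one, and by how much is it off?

Distance(E, N) = 9.3 — off by 3.80.

Q = (0.00, 0.00) ✓; QH at -39.80° ✓; |QH| = 22.00 ✓; ∠QHW = 42.20° ✓; |HW| = 22.10 ✓; ∠HWU = 147.0° ✓; |WU| = 11.90 ✓; ∠(WU, UV) = 90.00° ✓; |UV| = 13.60 ✓; ∠UVE = 99.80° ✓; |VE| = 25.70 ✓; ∠VEN = 116.7° ✓; |EN| = 5.500 ✗.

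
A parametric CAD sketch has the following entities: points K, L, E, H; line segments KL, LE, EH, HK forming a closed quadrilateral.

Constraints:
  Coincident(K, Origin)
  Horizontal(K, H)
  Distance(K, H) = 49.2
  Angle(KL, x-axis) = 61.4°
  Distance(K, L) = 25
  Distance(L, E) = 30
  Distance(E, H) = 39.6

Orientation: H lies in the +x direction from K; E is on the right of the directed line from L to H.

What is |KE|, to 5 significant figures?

13.142

Checks: |LE| = 30.00 ✓; |EH| = 39.60 ✓.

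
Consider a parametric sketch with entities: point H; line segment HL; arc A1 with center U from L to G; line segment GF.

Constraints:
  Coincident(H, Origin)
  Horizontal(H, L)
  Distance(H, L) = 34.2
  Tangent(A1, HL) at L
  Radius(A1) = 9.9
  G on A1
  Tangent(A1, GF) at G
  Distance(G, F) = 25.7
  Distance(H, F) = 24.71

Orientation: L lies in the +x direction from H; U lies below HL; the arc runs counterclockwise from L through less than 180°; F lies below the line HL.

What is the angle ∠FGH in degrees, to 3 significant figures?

55.9°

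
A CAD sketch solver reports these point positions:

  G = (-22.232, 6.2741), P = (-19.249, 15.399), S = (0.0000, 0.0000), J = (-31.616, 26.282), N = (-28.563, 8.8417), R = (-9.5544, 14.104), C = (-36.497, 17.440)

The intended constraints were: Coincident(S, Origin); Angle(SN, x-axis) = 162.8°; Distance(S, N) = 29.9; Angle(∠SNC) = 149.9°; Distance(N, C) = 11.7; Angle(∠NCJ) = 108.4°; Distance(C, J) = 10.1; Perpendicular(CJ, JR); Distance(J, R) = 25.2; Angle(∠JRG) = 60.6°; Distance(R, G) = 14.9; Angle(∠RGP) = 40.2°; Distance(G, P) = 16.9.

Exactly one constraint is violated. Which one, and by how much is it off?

Distance(G, P) = 16.9 — off by 7.30.

S = (0.00, 0.00) ✓; SN at 162.8° ✓; |SN| = 29.90 ✓; ∠SNC = 149.9° ✓; |NC| = 11.70 ✓; ∠NCJ = 108.4° ✓; |CJ| = 10.10 ✓; ∠(CJ, JR) = 90.00° ✓; |JR| = 25.20 ✓; ∠JRG = 60.60° ✓; |RG| = 14.90 ✓; ∠RGP = 40.20° ✓; |GP| = 9.600 ✗.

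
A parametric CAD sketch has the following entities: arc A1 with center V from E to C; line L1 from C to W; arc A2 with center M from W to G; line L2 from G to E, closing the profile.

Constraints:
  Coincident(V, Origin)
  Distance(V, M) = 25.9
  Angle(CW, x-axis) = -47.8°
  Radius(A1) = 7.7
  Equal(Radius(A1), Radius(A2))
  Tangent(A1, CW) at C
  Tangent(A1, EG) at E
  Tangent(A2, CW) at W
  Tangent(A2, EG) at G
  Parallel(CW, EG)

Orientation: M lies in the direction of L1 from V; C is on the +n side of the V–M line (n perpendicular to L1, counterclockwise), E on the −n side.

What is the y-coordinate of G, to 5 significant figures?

-24.359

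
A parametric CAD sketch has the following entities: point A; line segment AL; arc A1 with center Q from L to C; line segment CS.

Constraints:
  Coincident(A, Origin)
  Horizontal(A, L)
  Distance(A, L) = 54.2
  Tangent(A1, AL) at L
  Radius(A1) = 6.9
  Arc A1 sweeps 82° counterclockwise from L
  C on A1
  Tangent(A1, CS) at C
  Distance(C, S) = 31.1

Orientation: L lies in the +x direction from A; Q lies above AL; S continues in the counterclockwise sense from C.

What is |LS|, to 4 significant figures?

38.40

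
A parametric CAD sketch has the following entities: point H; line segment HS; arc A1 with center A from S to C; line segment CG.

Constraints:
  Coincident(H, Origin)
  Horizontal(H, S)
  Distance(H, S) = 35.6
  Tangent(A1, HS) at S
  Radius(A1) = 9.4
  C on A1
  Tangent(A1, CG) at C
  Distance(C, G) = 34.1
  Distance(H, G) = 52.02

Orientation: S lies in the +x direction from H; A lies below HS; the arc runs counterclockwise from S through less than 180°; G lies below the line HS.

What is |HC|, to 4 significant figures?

28.00

Checks: H = (0.00, 0.00) ✓; |AC| = 9.400 ✓; ∠(AC, CG) = 90.00° ✓; |CG| = 34.10 ✓; |HG| = 52.02 ✓.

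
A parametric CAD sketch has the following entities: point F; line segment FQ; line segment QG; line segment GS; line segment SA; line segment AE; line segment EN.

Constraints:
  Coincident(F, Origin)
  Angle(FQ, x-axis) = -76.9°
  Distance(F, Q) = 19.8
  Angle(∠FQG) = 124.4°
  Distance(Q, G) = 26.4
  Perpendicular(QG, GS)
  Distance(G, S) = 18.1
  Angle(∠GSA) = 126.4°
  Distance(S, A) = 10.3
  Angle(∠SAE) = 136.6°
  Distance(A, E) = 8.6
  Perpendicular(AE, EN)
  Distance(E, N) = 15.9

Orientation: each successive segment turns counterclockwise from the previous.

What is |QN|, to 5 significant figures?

13.675

F is at the origin; FQ runs at -76.9° with length 19.8, so Q = (4.4877, -19.285). ∠FQG = 124.4° gives QG at -21.300° from the x-axis; with |QG| = 26.4, G = (29.084, -28.875). The perpendicularity gives GS at right angles to QG, so GS runs at 68.700°; with |GS| = 18.1, S = (35.659, -12.011). ∠GSA = 126.4° gives SA at 122.30° from the x-axis; with |SA| = 10.3, A = (30.155, -3.3047). ∠SAE = 136.6° gives AE at 165.70° from the x-axis; with |AE| = 8.6, E = (21.822, -1.1806). AE ⟂ EN, so EN runs at -104.30°; with |EN| = 15.9, N = (17.895, -16.588). Then |QN| = |N − Q| = 13.675.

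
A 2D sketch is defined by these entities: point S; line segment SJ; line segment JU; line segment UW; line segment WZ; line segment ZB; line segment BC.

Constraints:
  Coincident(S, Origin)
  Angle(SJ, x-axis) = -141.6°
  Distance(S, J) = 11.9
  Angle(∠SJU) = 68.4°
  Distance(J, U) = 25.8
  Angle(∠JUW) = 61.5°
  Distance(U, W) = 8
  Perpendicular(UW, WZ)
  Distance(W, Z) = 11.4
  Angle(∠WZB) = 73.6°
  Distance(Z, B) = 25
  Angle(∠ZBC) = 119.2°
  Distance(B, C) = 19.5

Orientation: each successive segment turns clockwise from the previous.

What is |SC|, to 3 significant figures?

49.2

S is at the origin; SJ runs at -141.6° with length 11.9, so J = (-9.33, -7.39). ∠SJU = 68.4° gives JU at 107° from the x-axis; with |JU| = 25.8, U = (-16.8, 17.3). ∠JUW = 61.5° gives UW at -11.7° from the x-axis; with |UW| = 8.0, W = (-8.95, 15.7). UW ⟂ WZ, so WZ runs at -102°; with |WZ| = 11.4, Z = (-11.3, 4.52). ∠WZB = 73.6° gives ZB at 152° from the x-axis; with |ZB| = 25.0, B = (-33.3, 16.3). ∠ZBC = 119.2° gives BC at 91.1° from the x-axis; with |BC| = 19.5, C = (-33.7, 35.8). Then |SC| = |C − S| = 49.2.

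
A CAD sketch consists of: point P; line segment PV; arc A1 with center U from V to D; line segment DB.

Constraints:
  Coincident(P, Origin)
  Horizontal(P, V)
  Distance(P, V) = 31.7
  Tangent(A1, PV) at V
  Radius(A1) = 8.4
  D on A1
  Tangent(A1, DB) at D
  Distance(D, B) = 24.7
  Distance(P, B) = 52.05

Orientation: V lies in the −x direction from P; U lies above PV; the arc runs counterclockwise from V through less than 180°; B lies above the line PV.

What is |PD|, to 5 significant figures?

28.489

P is at the origin; P and V share the same y with |PV| = 31.7 and V on the −x side, so V = (-31.700, 0.0000). Tangency of A1 to PV means the radius UV is perpendicular to PV, so U = V + (0, 8.4) = (-31.700, 8.4000). Since UD ⟂ DB (tangency), |UB| = √(8.4² + 24.7²) = 26.089 regardless of where D sits on A1. So B lies on both circle(P, 52.05) and circle(U, 26.089); the above-PV intersection is B = (-40.197, 33.067). D is the foot of the tangent from B: D = (-25.062, 13.547).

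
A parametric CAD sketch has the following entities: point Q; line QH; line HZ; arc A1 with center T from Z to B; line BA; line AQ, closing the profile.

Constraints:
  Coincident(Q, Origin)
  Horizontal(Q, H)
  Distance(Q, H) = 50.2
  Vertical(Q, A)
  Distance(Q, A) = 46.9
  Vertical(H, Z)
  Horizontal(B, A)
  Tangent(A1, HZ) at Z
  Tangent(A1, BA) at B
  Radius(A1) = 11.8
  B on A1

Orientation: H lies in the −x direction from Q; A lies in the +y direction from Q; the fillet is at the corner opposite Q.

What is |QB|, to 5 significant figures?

60.615

The virtual corner opposite Q is at (-50.200, 46.900). The tangent condition forces TZ to be normal to HZ and the tangent condition forces TB to be normal to BA, with radius 11.8, so the center T sits 11.8 in from both sides at T = (-38.400, 35.100). That places the tangent points at Z = (-50.200, 35.100) on HZ and B = (-38.400, 46.900) on BA. Then |QB| = |B − Q| = 60.615.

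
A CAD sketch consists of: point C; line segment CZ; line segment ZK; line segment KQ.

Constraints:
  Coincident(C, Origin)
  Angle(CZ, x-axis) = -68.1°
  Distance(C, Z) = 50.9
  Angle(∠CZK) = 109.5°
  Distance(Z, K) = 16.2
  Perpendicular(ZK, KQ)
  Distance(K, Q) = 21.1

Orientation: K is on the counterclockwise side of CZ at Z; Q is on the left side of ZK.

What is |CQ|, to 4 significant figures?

42.71

C is at the origin; CZ runs at -68.1° with length 50.9, so Z = 50.9·(cos -68.1°, sin -68.1°) = (18.99, -47.23). ∠CZK = 109.5°, so ZK runs at -68.1° + (180° − 109.5°) = 2.400° from the x-axis; with |ZK| = 16.2, K = Z + 16.2·(cos 2.400°, sin 2.400°) = (35.17, -46.55). The perpendicularity gives KQ at right angles to ZK; with |KQ| = 21.1 on the left of ZK, Q = K + 21.1·(-0.04188, 0.9991) = (34.29, -25.47). Then |CQ| = |Q − C| = 42.71.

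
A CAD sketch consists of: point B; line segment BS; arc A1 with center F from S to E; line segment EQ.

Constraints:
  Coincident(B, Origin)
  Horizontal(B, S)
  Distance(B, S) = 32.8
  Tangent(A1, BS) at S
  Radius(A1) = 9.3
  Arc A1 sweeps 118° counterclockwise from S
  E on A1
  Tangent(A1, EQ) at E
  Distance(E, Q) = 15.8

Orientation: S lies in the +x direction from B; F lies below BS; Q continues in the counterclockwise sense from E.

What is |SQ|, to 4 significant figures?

27.63

On A1, S sits at bearing 90° from F; a 118° counterclockwise sweep puts E at bearing 208°, so E = F + 9.3·(cos 208°, sin 208°) = (24.59, -13.67). Tangency of A1 to EQ means the radius FE is perpendicular to EQ, so EQ runs along (−sin 208°, cos 208°); with |EQ| = 15.8, Q = (32.01, -27.62). Then |SQ| = |Q − S| = 27.63.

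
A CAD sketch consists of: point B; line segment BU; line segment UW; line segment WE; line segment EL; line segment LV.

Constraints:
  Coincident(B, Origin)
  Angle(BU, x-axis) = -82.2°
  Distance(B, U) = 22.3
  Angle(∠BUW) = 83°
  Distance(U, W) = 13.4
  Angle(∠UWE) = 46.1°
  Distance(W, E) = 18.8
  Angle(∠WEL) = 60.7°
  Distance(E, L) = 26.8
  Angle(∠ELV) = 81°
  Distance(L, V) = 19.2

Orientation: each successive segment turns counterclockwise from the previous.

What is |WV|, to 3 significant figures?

14.8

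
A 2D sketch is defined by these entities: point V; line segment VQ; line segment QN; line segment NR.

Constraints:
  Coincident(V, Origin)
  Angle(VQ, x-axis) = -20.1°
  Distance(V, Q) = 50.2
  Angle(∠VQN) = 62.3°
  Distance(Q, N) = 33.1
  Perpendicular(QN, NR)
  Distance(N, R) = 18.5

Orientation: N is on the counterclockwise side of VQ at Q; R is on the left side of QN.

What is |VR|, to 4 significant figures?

27.72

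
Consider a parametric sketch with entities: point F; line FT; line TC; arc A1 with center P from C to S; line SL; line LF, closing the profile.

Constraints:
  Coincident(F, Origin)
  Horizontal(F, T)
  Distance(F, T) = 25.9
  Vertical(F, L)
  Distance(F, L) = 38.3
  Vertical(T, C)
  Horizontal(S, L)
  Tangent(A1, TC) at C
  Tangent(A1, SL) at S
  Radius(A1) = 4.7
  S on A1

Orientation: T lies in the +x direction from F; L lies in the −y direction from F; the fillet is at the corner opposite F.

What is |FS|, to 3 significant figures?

43.8

F is at the origin; FT is horizontal with |FT| = 25.9 and T on the +x side, so T = (25.9, 0.00). FL is vertical with |FL| = 38.3 and L on the −y side, so L = (0.00, -38.3). The virtual corner opposite F is at (25.9, -38.3). The tangent condition forces PC to be normal to TC and since A1 is tangent to SL there, PS ⟂ SL, with radius 4.7, so the center P sits 4.7 in from both sides at P = (21.2, -33.6). That places the tangent points at C = (25.9, -33.6) on TC and S = (21.2, -38.3) on SL. Then |FS| = |S − F| = 43.8.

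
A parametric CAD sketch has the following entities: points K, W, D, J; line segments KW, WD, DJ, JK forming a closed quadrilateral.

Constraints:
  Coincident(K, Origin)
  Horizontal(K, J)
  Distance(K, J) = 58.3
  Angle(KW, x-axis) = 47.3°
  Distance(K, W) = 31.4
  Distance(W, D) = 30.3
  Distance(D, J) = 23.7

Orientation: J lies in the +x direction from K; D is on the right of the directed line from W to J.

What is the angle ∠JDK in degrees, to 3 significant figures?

164°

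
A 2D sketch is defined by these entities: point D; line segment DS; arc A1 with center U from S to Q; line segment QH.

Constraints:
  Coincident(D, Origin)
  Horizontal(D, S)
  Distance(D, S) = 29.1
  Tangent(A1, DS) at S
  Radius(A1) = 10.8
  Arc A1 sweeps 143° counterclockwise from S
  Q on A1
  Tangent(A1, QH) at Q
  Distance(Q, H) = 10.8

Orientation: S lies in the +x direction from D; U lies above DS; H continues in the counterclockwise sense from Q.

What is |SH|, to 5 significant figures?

26.012

On A1, S sits at bearing -90° from U; a 143° counterclockwise sweep puts Q at bearing 53°, so Q = U + 10.8·(cos 53°, sin 53°) = (35.600, 19.425). The tangent condition forces UQ to be normal to QH, so QH runs along (−sin 53°, cos 53°); with |QH| = 10.8, H = (26.974, 25.925). Then |SH| = |H − S| = 26.012.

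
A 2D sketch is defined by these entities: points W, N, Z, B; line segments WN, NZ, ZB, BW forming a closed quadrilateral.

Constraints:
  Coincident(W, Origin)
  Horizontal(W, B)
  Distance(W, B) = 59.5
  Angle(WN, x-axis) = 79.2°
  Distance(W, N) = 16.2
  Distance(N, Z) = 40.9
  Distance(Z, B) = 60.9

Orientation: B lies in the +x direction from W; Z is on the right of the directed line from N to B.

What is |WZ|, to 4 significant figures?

25.29

Checks: |NZ| = 40.90 ✓; |ZB| = 60.90 ✓.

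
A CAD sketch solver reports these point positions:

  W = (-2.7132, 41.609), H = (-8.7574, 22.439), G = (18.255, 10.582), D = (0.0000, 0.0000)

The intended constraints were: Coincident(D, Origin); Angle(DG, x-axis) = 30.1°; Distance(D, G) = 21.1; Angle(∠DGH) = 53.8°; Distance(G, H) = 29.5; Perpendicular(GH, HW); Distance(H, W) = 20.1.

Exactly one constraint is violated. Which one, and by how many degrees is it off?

Perpendicular(GH, HW) — off by 6.20°.

D = (0.00, 0.00) ✓; DG at 30.10° ✓; |DG| = 21.10 ✓; ∠DGH = 53.80° ✓; |GH| = 29.50 ✓; ∠(GH, HW) = 83.80° ✗; |HW| = 20.10 ✓.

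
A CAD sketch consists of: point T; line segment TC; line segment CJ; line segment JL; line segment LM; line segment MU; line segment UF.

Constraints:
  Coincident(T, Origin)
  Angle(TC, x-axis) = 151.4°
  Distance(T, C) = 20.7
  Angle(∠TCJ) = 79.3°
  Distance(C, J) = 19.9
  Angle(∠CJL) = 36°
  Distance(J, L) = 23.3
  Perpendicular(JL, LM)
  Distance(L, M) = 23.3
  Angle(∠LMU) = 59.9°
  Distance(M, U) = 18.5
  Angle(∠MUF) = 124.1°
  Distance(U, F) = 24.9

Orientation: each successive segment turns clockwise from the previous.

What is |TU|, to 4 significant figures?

27.46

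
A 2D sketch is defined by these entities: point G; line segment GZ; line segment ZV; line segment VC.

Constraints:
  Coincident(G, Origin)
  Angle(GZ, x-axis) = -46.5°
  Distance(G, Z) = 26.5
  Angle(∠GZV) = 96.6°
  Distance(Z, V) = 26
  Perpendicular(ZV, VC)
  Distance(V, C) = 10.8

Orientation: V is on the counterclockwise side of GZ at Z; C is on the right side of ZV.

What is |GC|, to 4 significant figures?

47.14

∠GZV = 96.6°, so ZV runs at -46.5° + (180° − 96.6°) = 36.90° from the x-axis; with |ZV| = 26.0, V = Z + 26.0·(cos 36.90°, sin 36.90°) = (39.03, -3.611). ZV ⟂ VC; with |VC| = 10.8 on the right of ZV, C = V + 10.8·(0.6004, -0.7997) = (45.52, -12.25). Then |GC| = |C − G| = 47.14.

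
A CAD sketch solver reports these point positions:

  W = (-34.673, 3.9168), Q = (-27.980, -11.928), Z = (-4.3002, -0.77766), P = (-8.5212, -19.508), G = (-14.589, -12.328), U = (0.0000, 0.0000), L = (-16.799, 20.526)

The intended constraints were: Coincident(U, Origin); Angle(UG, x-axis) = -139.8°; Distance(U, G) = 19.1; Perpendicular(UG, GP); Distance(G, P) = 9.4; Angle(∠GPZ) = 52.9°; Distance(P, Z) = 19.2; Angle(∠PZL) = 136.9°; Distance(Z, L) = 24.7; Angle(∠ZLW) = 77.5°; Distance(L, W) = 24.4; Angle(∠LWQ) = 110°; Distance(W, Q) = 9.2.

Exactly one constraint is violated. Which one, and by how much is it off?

Distance(W, Q) = 9.2 — off by 8.00.

U = (0.00, 0.00) ✓; UG at -139.8° ✓; |UG| = 19.10 ✓; ∠(UG, GP) = 90.00° ✓; |GP| = 9.401 ✓; ∠GPZ = 52.90° ✓; |PZ| = 19.20 ✓; ∠PZL = 136.9° ✓; |ZL| = 24.70 ✓; ∠ZLW = 77.50° ✓; |LW| = 24.40 ✓; ∠LWQ = 110.0° ✓; |WQ| = 17.20 ✗.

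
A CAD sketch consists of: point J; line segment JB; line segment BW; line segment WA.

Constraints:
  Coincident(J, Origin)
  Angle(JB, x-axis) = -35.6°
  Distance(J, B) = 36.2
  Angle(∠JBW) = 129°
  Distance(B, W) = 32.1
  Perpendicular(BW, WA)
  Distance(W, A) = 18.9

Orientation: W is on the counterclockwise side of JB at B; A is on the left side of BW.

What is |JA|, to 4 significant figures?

55.65

J is at the origin; JB runs at -35.6° with length 36.2, so B = 36.2·(cos -35.6°, sin -35.6°) = (29.43, -21.07). ∠JBW = 129.0°, so BW runs at -35.6° + (180° − 129.0°) = 15.40° from the x-axis; with |BW| = 32.1, W = B + 32.1·(cos 15.40°, sin 15.40°) = (60.38, -12.55). BW ⟂ WA; with |WA| = 18.9 on the left of BW, A = W + 18.9·(-0.2656, 0.9641) = (55.36, 5.673). Then |JA| = |A − J| = 55.65.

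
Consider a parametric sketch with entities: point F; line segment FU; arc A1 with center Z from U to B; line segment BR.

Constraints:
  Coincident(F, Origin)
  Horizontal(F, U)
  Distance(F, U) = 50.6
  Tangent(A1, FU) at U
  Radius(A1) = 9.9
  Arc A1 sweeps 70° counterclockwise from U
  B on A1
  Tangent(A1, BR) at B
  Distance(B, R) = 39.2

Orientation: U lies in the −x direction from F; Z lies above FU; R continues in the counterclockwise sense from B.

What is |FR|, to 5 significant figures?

51.547

F is at the origin; F and U share the same y with |FU| = 50.6 and U on the −x side, so U = (-50.600, 0.0000). Since A1 is tangent to FU there, ZU ⟂ FU, so Z = U + (0, 9.9) = (-50.600, 9.9000). On A1, U sits at bearing -90° from Z; a 70° counterclockwise sweep puts B at bearing -20°, so B = Z + 9.9·(cos -20°, sin -20°) = (-41.297, 6.5140). Since A1 is tangent to BR there, ZB ⟂ BR, so BR runs along (−sin -20°, cos -20°); with |BR| = 39.2, R = (-27.890, 43.350). Then |FR| = |R − F| = 51.547.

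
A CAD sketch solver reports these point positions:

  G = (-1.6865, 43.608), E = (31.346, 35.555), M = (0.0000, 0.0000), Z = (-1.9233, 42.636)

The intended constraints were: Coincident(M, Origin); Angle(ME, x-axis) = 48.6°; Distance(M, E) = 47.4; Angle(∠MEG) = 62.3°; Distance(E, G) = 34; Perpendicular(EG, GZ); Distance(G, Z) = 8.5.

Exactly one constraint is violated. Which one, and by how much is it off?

Distance(G, Z) = 8.5 — off by 7.50.

M = (0.00, 0.00) ✓; ME at 48.60° ✓; |ME| = 47.40 ✓; ∠MEG = 62.30° ✓; |EG| = 34.00 ✓; ∠(EG, GZ) = 90.01° ✓; |GZ| = 1.000 ✗.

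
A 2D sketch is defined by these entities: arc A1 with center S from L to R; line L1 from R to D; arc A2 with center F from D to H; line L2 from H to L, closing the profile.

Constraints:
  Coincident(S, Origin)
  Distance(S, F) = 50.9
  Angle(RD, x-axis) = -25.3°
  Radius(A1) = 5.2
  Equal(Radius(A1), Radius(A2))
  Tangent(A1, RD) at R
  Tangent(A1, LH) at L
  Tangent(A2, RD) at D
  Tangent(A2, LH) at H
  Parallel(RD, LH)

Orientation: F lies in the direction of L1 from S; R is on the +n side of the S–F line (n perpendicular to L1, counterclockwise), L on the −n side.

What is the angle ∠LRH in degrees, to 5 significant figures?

78.452°

Tangency of A1 to both parallel lines with radius 5.2 puts R and L at S ± 5.2·n: R = (2.2223, 4.7012), L = (-2.2223, -4.7012). Equal radii place D and H the same way about F: D = F + 5.2·n = (48.240, -17.051), H = F − 5.2·n = (43.796, -26.454). Then cos ∠LRH = RL·RH / (|RL||RH|), giving 78.452°.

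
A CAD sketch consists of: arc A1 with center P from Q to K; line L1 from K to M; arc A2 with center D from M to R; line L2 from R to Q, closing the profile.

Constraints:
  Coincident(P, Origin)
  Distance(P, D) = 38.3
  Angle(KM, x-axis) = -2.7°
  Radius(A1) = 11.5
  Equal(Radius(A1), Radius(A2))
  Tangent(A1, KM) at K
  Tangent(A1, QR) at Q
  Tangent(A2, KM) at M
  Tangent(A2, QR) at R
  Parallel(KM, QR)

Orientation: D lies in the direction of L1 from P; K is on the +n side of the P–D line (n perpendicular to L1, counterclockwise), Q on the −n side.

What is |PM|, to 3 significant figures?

40.0

Tangency of A1 to both parallel lines with radius 11.5 puts K and Q at P ± 11.5·n: K = (0.542, 11.5), Q = (-0.542, -11.5). Equal radii place M and R the same way about D: M = D + 11.5·n = (38.8, 9.68), R = D − 11.5·n = (37.7, -13.3). Then |PM| = |M − P| = 40.0.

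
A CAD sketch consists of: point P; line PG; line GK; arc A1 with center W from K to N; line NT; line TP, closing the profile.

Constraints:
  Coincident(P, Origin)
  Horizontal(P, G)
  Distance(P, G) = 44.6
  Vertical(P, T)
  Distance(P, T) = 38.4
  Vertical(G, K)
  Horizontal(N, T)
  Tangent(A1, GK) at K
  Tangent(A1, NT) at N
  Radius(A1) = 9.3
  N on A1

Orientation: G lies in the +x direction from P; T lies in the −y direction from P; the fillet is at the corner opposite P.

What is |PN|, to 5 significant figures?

52.160

The virtual corner opposite P is at (44.600, -38.400). A1 meets GK tangentially, so WK is at right angles to GK and A1 meets NT tangentially, so WN is at right angles to NT, with radius 9.3, so the center W sits 9.3 in from both sides at W = (35.300, -29.100). That places the tangent points at K = (44.600, -29.100) on GK and N = (35.300, -38.400) on NT. Then |PN| = |N − P| = 52.160.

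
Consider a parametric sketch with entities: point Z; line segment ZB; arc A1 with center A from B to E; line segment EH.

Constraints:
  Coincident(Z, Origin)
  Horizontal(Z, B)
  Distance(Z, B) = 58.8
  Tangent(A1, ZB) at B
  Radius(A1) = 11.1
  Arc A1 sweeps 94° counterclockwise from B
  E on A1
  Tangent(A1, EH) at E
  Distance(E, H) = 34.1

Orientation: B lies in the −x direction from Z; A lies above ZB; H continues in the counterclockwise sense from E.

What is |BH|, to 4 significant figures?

46.71

On A1, B sits at bearing -90° from A; a 94° counterclockwise sweep puts E at bearing 4°, so E = A + 11.1·(cos 4°, sin 4°) = (-47.73, 11.87). A1 meets EH tangentially, so AE is at right angles to EH, so EH runs along (−sin 4°, cos 4°); with |EH| = 34.1, H = (-50.11, 45.89). Then |BH| = |H − B| = 46.71.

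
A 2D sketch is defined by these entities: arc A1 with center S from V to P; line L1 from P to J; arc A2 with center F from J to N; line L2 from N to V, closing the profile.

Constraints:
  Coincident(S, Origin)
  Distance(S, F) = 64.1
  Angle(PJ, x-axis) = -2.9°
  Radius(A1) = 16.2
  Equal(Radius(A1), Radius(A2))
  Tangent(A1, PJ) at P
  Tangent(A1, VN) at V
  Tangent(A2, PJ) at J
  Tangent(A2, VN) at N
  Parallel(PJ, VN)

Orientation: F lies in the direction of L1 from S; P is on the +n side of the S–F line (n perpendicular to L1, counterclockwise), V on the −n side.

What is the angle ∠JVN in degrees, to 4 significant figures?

26.81°

The slot axis is L1's direction at -2.9°, so u = (cos -2.9°, sin -2.9°) = (0.9987, -0.05059) and n = (−sin -2.9°, cos -2.9°) = (0.05059, 0.9987). S is at the origin and F lies 64.1 along u from S, so F = 64.1·u = (64.02, -3.243). Tangency of A1 to both parallel lines with radius 16.2 puts P and V at S ± 16.2·n: P = (0.8196, 16.18), V = (-0.8196, -16.18). Equal radii place J and N the same way about F: J = F + 16.2·n = (64.84, 12.94), N = F − 16.2·n = (63.20, -19.42). Then cos ∠JVN = VJ·VN / (|VJ||VN|), giving 26.81°.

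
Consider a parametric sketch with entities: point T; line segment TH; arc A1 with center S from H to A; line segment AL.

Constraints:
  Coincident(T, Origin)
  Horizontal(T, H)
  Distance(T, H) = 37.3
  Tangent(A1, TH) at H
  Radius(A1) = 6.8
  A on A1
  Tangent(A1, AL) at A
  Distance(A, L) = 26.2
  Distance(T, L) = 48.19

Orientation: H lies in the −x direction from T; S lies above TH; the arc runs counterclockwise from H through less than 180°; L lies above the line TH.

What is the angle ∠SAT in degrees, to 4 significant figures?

157.2°

Checks: ∠(SH, HT) = 90.00° ✓; |SH| = 6.800 ✓; |SA| = 6.800 ✓; ∠(SA, AL) = 90.00° ✓; |AL| = 26.20 ✓; |TL| = 48.19 ✓.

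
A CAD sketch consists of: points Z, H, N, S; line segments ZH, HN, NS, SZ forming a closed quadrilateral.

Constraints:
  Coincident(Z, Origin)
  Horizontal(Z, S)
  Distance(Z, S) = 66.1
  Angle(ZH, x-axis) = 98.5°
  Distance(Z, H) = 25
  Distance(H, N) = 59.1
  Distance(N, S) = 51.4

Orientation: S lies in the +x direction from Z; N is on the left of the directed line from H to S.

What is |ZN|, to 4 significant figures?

70.10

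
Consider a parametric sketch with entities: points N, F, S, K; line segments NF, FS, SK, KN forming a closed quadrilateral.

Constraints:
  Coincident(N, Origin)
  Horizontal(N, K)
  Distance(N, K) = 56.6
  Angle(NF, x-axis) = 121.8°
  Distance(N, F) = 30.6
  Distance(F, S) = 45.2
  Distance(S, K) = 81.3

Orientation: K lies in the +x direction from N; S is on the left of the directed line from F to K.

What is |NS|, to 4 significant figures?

65.07

N is at the origin; NK is horizontal with |NK| = 56.6 and K in +x, so K = (56.6, 0). NF runs at 121.8° with |NF| = 30.6, so F = (-16.12, 26.01). S is determined by |FS| = 45.2 and |SK| = 81.3 together: it lies at the intersection of circle(F, 45.2) and circle(K, 81.3). With |FK| = 77.24, the foot of the radical line on FK is 9.054 from F and the perpendicular offset is √(45.2² − 9.054²) = 44.28. Taking the left-of-FK solution: S = (7.312, 64.66).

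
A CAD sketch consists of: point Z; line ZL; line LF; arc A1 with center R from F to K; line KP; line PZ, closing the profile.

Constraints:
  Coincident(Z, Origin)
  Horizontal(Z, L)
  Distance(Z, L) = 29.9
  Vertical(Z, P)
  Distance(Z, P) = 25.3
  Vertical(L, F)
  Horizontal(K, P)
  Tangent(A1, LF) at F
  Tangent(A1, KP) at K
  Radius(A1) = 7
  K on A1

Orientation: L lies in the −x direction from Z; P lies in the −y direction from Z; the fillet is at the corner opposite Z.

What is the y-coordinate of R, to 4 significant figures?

-18.30

Z is at the origin; Z and L share the same y with |ZL| = 29.9 and L on the −x side, so L = (-29.90, 0.000). ZP is vertical with |ZP| = 25.3 and P on the −y side, so P = (0.000, -25.30). The virtual corner opposite Z is at (-29.90, -25.30). A1 meets LF tangentially, so RF is at right angles to LF and since A1 is tangent to KP there, RK ⟂ KP, with radius 7.0, so the center R sits 7.0 in from both sides at R = (-22.90, -18.30). So R.y = -18.30.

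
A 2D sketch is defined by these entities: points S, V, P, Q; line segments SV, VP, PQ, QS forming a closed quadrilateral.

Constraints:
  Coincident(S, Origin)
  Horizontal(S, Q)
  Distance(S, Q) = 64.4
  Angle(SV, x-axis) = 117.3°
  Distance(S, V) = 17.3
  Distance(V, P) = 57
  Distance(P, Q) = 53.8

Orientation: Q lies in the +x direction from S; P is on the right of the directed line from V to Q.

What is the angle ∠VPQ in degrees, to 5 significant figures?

83.683°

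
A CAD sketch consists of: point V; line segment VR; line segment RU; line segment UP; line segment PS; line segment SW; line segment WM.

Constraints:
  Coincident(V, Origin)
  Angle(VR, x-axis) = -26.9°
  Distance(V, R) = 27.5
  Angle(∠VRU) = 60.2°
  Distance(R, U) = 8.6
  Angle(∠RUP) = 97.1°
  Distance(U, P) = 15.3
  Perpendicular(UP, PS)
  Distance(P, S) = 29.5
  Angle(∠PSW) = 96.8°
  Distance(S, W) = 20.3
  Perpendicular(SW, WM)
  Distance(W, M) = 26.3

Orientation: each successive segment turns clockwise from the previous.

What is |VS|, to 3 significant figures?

32.8

∠RUP = 97.1° gives UP at 130° from the x-axis; with |UP| = 15.3, P = (7.42, -5.51). UP is perpendicular to PS, so PS runs at 40.4°; with |PS| = 29.5, S = (29.9, 13.6). Then |VS| = |S − V| = 32.8.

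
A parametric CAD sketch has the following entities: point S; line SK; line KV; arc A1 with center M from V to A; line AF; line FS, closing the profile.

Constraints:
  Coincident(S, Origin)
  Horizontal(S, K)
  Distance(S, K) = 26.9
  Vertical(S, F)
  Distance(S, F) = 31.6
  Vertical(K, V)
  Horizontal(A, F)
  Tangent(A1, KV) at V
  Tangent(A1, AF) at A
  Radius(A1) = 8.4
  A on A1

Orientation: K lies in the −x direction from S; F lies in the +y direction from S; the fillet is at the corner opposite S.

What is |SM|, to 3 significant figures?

29.7

S and F share the same x with |SF| = 31.6 and F on the +y side, so F = (0.00, 31.6). The virtual corner opposite S is at (-26.9, 31.6). Since A1 is tangent to KV there, MV ⟂ KV and since A1 is tangent to AF there, MA ⟂ AF, with radius 8.4, so the center M sits 8.4 in from both sides at M = (-18.5, 23.2). Then |SM| = |M − S| = 29.7.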